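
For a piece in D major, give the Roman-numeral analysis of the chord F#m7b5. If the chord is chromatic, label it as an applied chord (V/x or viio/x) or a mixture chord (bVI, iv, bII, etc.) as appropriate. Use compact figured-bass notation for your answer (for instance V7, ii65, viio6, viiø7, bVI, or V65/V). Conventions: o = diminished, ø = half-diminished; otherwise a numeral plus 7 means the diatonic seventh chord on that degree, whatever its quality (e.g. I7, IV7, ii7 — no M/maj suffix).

viiø7/IV

The pitches F#-A-C-E form a half-diminished seventh chord rooted on F#.
F# sits a half step below G (IV in D major); a diminished chord there is the applied leading-tone chord of IV.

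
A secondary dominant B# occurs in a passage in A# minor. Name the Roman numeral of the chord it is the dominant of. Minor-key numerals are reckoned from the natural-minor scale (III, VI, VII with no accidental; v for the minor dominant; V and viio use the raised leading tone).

The chord is a major triad on B#.
A dominant resolves down a perfect fifth: B# → E#. In A# minor, E# is scale degree 5, i.e. V.

V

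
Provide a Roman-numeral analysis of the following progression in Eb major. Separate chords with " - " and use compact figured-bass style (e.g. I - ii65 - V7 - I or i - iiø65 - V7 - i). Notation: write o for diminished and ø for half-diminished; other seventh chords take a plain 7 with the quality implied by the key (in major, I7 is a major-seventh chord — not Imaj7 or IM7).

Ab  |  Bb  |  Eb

Ab has root Ab, degree 4 in Eb major, so IV.
Bb: root Bb is the dominant; major triad there is V.
Eb: root Eb is the tonic; major triad there is I.

IV - V - I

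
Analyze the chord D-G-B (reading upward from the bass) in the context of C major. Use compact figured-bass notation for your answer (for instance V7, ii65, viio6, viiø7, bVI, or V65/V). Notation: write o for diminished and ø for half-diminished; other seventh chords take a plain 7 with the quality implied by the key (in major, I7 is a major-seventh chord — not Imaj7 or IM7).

Stacked in thirds the chord is G-B-D: a major triad on G.
G is scale degree 5 in C major, and a major triad on that degree is written V.
With D in the bass the chord is in second inversion, so the figured bass is 64.

V64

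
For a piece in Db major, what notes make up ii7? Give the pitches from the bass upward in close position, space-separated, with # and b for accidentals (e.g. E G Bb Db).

In Db major, the supertonic is Eb, and the diatonic chord built there is a minor seventh chord.
That chord is spelled Eb-Gb-Bb-Db.

Eb Gb Bb Db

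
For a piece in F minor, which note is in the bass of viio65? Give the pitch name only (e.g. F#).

G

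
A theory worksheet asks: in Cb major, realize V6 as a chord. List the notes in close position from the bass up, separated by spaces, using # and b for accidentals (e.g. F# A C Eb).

In Cb major, the dominant is Gb, and the diatonic chord built there is a major triad.
Stacking thirds from Gb gives Gb-Bb-Db.
With the 6 figure the chord is in first inversion; from the bass Bb upward in close position it reads Bb-Db-Gb.

Bb Db Gb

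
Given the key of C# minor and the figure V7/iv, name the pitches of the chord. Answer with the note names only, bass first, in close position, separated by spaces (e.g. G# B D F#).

C# E# G# B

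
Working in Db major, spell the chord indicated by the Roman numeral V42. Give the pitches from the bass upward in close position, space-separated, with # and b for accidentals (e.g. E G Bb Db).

Gb Ab C Eb

The numeral's case and figure indicate a dominant seventh chord. In Db major its root, the fifth degree, is Ab.
Stacking thirds from Ab gives Ab-C-Eb-Gb.
The figured bass 42 indicates third inversion, placing the seventh (Gb) in the bass: Gb-Ab-C-Eb.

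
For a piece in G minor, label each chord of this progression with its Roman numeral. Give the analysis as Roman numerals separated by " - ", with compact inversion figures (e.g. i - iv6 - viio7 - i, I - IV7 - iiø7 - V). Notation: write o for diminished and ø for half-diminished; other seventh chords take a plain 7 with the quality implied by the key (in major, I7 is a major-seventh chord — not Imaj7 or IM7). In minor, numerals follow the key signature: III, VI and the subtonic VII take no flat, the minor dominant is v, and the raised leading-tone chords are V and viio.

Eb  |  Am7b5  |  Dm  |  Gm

Eb: root Eb is the submediant; major triad there is VI.
Am7b5: root A is the supertonic; half-diminished seventh chord there is iiø7.
Dm: root D is the dominant; minor triad there is v.
Gm has root G, degree 1 in G minor, so i.

VI - iiø7 - v - i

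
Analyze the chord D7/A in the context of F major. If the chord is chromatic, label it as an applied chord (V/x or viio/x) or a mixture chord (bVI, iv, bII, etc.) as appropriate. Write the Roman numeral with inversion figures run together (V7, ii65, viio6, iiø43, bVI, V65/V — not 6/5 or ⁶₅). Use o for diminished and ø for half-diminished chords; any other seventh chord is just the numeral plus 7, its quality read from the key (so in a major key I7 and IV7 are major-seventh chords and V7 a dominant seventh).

The pitches D-F#-A-C form a dominant seventh chord rooted on D.
D is not a diatonic chord root with this quality in F major, but it lies a perfect fifth above G (ii), so the chord functions as an applied dominant of ii.
With A in the bass the chord is in second inversion, so the figured bass is 43.

V43/ii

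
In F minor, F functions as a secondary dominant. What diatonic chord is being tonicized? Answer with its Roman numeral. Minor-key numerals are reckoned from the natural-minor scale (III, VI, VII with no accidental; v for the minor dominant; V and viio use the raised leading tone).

The chord is a major triad on F.
A dominant resolves down a perfect fifth: F → Bb. In F minor, Bb is scale degree 4, i.e. iv.

iv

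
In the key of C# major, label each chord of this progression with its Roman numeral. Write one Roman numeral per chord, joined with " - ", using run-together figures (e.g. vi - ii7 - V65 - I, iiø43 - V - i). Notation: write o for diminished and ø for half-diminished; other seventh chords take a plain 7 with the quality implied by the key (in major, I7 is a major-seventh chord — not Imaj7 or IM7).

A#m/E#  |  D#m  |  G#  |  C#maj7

A#m/E# has root A#, degree 6 in C# major, so vi64.
D#m: root D# is the supertonic; minor triad there is ii.
G#: major triad on G# = scale degree 5 → V.
C#maj7: root C# is the tonic; major seventh chord there is I7.

vi64 - ii - V - I7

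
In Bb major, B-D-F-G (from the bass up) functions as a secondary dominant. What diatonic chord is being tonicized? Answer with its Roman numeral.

ii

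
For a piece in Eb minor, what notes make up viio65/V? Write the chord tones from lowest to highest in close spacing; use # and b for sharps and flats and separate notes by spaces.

The slash marks an applied leading-tone chord: viio of V. In Eb minor, V is Bb, so the leading tone to it is A, a half step below.
Building a fully diminished seventh chord on A gives A-C-Eb-Gb.
The figured bass 65 indicates first inversion, placing the third (C) in the bass: C-Eb-Gb-A.

C Eb Gb A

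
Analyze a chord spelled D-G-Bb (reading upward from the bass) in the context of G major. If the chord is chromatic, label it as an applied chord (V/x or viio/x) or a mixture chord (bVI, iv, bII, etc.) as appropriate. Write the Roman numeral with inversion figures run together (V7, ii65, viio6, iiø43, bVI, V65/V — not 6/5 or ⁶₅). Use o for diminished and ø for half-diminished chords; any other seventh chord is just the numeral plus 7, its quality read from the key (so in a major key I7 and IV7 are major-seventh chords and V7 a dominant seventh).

i64

Stacked in thirds the chord is G-Bb-D: a minor triad on G.
G is the first degree of G major. This is the minor tonic, borrowed from the parallel minor.
With D in the bass the chord is in second inversion, so the figured bass is 64.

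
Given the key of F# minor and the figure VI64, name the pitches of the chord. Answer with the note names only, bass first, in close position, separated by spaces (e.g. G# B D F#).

The numeral's case and figure indicate a major triad. In F# minor its root, scale degree 6, is D.
That chord is spelled D-F#-A.
With the 64 figure the chord is in second inversion; from the bass A upward in close position it reads A-D-F#.

A D F#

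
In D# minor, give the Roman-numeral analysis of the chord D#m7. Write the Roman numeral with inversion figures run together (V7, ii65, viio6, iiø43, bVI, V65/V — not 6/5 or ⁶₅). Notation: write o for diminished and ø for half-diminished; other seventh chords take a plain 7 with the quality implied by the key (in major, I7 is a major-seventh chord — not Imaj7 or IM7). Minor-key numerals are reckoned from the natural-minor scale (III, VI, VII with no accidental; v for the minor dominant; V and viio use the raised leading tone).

The pitches D#-F#-A#-C# form a minor seventh chord rooted on D#.
D# is scale degree 1 in D# minor, and a minor seventh chord on that degree is written i7.

i7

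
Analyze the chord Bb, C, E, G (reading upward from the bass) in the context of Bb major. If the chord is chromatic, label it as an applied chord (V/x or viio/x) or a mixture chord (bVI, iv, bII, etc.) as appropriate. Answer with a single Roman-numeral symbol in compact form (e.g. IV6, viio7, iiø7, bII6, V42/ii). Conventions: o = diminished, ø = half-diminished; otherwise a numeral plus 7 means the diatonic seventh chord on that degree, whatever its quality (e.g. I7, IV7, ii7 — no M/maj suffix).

The pitches C-E-G-Bb form a dominant seventh chord rooted on C.
C is not a diatonic chord root with this quality in Bb major, but it lies a perfect fifth above F (V), so the chord functions as an applied dominant of V.
With Bb in the bass the chord is in third inversion, so the figured bass is 42.

V42/V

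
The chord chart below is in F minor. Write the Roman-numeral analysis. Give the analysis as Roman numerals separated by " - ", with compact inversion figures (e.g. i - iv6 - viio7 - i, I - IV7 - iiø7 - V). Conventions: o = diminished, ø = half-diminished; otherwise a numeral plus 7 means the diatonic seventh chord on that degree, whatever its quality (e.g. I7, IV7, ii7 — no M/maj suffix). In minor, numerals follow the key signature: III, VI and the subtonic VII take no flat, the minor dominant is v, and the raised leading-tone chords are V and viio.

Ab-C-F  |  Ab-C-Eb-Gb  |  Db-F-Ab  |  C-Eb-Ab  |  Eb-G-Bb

Ab-C-F has root F, degree 1 in F minor, so i6.
Ab-C-Eb-Gb: chromatic; Ab is V of VI, so V7/VI.
Db-F-Ab: root Db is the submediant; major triad there is VI.
C-Eb-Ab has root Ab, degree 3 in F minor, so III6.
Eb-G-Bb: major triad on Eb = scale degree 7 → VII.

i6 - V7/VI - VI - III6 - VII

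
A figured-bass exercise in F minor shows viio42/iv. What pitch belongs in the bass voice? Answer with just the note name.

Gb

The applied chord viio42/iv is rooted on A: A-C-Eb-Gb.
The figure 42 means third inversion — the seventh is in the bass.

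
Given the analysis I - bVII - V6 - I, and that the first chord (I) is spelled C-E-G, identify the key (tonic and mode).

C major

I is given as C-E-G — a major triad with root C.
If C is scale degree 1 and the mode makes that degree carry a major triad, the tonic is C and the mode is major.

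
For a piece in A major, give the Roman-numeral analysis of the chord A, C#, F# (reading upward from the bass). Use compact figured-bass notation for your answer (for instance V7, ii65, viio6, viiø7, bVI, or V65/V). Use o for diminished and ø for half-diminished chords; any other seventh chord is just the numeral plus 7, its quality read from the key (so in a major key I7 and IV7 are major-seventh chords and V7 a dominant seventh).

vi6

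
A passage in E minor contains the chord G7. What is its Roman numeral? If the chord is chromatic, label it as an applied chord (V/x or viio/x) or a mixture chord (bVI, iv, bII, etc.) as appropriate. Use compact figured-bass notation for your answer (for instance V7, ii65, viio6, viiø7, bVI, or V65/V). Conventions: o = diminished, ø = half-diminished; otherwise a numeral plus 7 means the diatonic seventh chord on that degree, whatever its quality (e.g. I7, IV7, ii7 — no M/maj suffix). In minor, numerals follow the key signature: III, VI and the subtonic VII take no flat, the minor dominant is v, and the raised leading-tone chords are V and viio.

The pitches G-B-D-F form a dominant seventh chord rooted on G.
G is not a diatonic chord root with this quality in E minor, but it lies a perfect fifth above C (VI), so the chord functions as an applied dominant of VI.

V7/VI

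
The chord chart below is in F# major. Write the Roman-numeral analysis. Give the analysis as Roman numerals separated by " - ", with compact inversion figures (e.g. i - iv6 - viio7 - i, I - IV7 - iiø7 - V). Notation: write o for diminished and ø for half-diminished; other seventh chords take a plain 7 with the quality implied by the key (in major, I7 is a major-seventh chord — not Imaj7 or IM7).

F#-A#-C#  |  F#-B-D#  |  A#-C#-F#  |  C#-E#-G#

F#-A#-C#: major triad on F# = scale degree 1 → I.
F#-B-D#: root B is the subdominant; major triad there is IV64.
A#-C#-F# has root F#, degree 1 in F# major, so I6.
C#-E#-G#: major triad on C# = scale degree 5 → V.

I - IV64 - I6 - V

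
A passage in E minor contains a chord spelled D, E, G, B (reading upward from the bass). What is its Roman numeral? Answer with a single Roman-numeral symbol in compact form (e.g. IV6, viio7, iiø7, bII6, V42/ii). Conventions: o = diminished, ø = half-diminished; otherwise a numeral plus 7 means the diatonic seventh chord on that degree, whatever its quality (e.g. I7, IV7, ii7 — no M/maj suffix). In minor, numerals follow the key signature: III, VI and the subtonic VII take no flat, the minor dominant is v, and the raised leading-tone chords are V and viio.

i42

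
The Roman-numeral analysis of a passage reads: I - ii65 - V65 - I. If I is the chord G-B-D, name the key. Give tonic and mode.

G major

I is given as G-B-D — a major triad with root G.
If G is scale degree 1 and the mode makes that degree carry a major triad, the tonic is G and the mode is major.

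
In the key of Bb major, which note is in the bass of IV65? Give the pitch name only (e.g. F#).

G

IV in Bb major has root Eb; the chord is Eb-G-Bb-D.
The figure 65 means first inversion — the third is in the bass.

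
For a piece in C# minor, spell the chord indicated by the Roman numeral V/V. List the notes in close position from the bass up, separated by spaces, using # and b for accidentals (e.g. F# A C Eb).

D# F## A#

The slash means an applied dominant: we want the dominant of V. In C# minor, V is G# major, and its dominant is built on D#.
Building a major triad on D# gives D#-F##-A#.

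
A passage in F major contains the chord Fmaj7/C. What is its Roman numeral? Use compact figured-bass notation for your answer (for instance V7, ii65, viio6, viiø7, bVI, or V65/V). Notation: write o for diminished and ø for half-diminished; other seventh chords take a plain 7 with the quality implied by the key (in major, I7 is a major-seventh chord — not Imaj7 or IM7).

Stacked in thirds the chord is F-A-C-E: a major seventh chord on F.
In F major, F is the tonic; the diatonic major seventh chord there is I7.
With C in the bass the chord is in second inversion, so the figured bass is 43.

I43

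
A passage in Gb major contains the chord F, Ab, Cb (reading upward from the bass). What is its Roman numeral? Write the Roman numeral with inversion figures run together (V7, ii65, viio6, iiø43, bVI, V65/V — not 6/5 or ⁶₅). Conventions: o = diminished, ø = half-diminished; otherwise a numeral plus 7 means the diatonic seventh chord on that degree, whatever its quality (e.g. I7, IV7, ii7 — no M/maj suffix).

viio

Stacked in thirds the chord is F-Ab-Cb: a diminished triad on F.
In Gb major, F is the leading tone; the diatonic diminished triad there is viio.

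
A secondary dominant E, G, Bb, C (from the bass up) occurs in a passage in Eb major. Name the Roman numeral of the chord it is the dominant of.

The chord is a dominant seventh chord on C.
A dominant resolves down a perfect fifth: C → F. In Eb major, F is scale degree 2, i.e. ii.

ii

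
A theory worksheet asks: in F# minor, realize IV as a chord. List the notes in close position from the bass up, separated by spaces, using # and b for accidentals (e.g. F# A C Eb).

IV is the major subdominant, borrowed from the parallel major. In F# minor that root is B.
So the chord is B-D#-F#, a major triad.

B D# F#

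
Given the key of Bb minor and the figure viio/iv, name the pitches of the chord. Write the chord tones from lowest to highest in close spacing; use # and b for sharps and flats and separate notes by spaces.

viio/iv is a secondary leading-tone chord. The target iv is Eb in Bb minor; the applied chord is rooted a semitone below, on D.
Building a diminished triad on D gives D-F-Ab.

D F Ab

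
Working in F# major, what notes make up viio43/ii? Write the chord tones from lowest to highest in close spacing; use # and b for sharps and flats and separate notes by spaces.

The slash marks an applied leading-tone chord: viio of ii. In F# major, ii is G#, so the leading tone to it is F##, a half step below.
Building a fully diminished seventh chord on F## gives F##-A#-C#-E.
With the 43 figure the chord is in second inversion; from the bass C# upward in close position it reads C#-E-F##-A#.

C# E F## A#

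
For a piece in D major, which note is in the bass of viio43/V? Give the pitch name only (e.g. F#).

The applied chord viio43/V is rooted on G#: G#-B-D-F.
The figure 43 means second inversion — the fifth is in the bass.

D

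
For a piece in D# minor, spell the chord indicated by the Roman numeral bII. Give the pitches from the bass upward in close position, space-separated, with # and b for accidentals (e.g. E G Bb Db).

bII is the Neapolitan chord — a major triad on the lowered second degree. In D# minor that root is E.
So the chord is E-G#-B.

E G# B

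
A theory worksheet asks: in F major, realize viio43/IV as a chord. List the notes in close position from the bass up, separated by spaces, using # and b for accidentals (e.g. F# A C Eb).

Eb Gb A C

The slash marks an applied leading-tone chord: viio of IV. In F major, IV is Bb, so the leading tone to it is A, a half step below.
Building a fully diminished seventh chord on A gives A-C-Eb-Gb.
With the 43 figure the chord is in second inversion; from the bass Eb upward in close position it reads Eb-Gb-A-C.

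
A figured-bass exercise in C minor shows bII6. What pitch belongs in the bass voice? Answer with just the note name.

bII in C minor has root Db; the chord is Db-F-Ab.
The figure 6 means first inversion — the third is in the bass.

F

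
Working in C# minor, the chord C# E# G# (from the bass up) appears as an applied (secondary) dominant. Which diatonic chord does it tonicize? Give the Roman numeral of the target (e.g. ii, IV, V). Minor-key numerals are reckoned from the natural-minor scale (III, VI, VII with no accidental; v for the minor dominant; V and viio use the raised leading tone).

iv

The chord is a major triad on C#.
A dominant resolves down a perfect fifth: C# → F#. In C# minor, F# is scale degree 4, i.e. iv.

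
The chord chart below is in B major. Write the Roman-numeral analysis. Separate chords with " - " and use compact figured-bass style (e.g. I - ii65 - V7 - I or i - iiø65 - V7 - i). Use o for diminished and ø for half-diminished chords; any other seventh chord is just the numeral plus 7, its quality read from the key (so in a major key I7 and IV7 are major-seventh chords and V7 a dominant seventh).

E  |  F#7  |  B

E has root E, degree 4 in B major, so IV.
F#7: dominant seventh chord on F# = scale degree 5 → V7.
B: major triad on B = scale degree 1 → I.

IV - V7 - I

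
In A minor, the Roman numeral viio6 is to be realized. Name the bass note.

viio in A minor has root G#; the chord is G#-B-D.
The figure 6 means first inversion — the third is in the bass.

B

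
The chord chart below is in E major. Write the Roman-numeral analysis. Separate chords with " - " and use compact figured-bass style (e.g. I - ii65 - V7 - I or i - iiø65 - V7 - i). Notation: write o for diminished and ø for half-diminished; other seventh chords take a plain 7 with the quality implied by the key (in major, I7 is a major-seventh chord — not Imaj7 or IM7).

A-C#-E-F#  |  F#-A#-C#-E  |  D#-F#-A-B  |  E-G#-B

ii65 - V7/V - V65 - I

A-C#-E-F#: minor seventh chord on F# = scale degree 2 → ii65.
F#-A#-C#-E is the secondary dominant of V (dominant seventh chord on F#): V7/V.
D#-F#-A-B: dominant seventh chord on B = scale degree 5 → V65.
E-G#-B: major triad on E = scale degree 1 → I.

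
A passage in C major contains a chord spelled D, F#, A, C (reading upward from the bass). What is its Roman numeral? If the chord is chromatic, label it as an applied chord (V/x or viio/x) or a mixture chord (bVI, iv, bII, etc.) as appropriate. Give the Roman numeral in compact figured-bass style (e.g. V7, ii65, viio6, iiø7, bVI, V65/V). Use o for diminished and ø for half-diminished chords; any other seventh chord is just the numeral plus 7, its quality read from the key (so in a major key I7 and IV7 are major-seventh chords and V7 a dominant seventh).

V7/V

The pitches D-F#-A-C form a dominant seventh chord rooted on D.
D is not a diatonic chord root with this quality in C major, but it lies a perfect fifth above G (V), so the chord functions as an applied dominant of V.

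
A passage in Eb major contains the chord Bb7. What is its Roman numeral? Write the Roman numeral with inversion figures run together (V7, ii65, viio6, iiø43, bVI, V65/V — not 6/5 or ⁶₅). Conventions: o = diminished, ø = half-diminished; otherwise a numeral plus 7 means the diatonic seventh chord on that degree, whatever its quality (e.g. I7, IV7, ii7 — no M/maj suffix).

V7

Stacked in thirds the chord is Bb-D-F-Ab: a dominant seventh chord on Bb.
Bb is scale degree 5 in Eb major, and a dominant seventh chord on that degree is written V7.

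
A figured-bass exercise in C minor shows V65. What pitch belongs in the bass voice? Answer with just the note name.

V in C minor has root G; the chord is G-B-D-F.
The figure 65 means first inversion — the third is in the bass.

B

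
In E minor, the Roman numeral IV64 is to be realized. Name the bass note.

IV in E minor has root A; the chord is A-C#-E.
The figure 64 means second inversion — the fifth is in the bass.

E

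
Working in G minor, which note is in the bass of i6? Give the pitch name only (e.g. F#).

i in G minor has root G; the chord is G-Bb-D.
The figure 6 means first inversion — the third is in the bass.

Bb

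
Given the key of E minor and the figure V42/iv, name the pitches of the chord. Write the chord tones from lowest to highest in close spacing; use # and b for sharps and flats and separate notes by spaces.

D E G# B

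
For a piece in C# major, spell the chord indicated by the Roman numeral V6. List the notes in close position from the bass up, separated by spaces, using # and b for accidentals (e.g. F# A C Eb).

B# D# G#

The numeral's case and figure indicate a major triad. In C# major its root, the dominant, is G#.
That chord is spelled G#-B#-D#.
With the 6 figure the chord is in first inversion; from the bass B# upward in close position it reads B#-D#-G#.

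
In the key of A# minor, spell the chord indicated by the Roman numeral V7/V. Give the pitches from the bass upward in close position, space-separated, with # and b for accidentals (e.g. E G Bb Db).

B# D## F## A#

The slash means an applied dominant: we want the dominant of V. In A# minor, V is E# major, and its dominant is built on B#.
Building a dominant seventh chord on B# gives B#-D##-F##-A#.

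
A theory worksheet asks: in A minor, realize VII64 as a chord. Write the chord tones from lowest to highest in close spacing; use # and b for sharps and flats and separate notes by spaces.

In A minor, the seventh degree is G, and the diatonic chord built there is a major triad.
Stacking thirds from G gives G-B-D.
With the 64 figure the chord is in second inversion; from the bass D upward in close position it reads D-G-B.

D G B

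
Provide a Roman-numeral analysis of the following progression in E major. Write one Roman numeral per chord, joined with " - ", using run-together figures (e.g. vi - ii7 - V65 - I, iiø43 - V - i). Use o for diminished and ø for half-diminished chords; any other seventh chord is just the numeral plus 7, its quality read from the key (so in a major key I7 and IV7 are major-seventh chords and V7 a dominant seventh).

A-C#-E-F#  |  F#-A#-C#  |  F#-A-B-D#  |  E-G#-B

A-C#-E-F# has root F#, degree 2 in E major, so ii65.
F#-A#-C# is the secondary dominant of V (major triad on F#): V/V.
F#-A-B-D#: root B is the dominant; dominant seventh chord there is V43.
E-G#-B: major triad on E = scale degree 1 → I.

ii65 - V/V - V43 - I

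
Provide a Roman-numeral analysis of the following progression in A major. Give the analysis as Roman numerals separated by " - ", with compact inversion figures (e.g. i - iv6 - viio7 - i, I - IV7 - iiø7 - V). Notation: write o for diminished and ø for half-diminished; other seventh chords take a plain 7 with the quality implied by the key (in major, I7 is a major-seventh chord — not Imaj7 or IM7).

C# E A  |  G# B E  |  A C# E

C#-E-A: root A is the tonic; major triad there is I6.
G#-B-E: major triad on E = scale degree 5 → V6.
A-C#-E: major triad on A = scale degree 1 → I.

I6 - V6 - I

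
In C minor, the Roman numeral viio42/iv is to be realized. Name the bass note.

The applied chord viio42/iv is rooted on E: E-G-Bb-Db.
The figure 42 means third inversion — the seventh is in the bass.

Db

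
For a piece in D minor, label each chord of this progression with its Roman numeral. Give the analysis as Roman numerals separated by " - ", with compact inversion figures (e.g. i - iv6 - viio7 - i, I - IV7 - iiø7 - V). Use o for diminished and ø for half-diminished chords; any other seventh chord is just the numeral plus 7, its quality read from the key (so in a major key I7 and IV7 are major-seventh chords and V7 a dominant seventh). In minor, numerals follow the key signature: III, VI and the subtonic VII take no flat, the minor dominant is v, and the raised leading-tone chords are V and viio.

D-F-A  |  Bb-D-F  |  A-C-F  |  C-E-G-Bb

D-F-A: root D is the tonic; minor triad there is i.
Bb-D-F: root Bb is the submediant; major triad there is VI.
A-C-F: major triad on F = scale degree 3 → III6.
C-E-G-Bb has root C, degree 7 in D minor, so VII7.

i - VI - III6 - VII7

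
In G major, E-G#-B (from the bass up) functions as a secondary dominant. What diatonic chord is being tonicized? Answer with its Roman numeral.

ii

The chord is a major triad on E.
A dominant resolves down a perfect fifth: E → A. In G major, A is scale degree 2, i.e. ii.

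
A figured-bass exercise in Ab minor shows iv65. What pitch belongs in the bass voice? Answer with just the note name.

Fb

iv in Ab minor has root Db; the chord is Db-Fb-Ab-Cb.
The figure 65 means first inversion — the third is in the bass.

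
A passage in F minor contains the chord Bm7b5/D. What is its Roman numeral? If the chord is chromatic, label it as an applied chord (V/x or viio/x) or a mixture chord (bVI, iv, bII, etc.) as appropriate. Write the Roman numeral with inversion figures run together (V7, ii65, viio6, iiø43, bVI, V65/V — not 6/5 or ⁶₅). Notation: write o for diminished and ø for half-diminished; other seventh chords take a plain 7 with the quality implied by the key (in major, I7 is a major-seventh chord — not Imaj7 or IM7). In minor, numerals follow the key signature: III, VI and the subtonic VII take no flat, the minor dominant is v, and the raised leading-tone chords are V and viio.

viiø65/V

Stacked in thirds the chord is B-D-F-A: a half-diminished seventh chord on B.
B sits a half step below C (V in F minor); a diminished chord there is the applied leading-tone chord of V.
With D in the bass the chord is in first inversion, so the figured bass is 65.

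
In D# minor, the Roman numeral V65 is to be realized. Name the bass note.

C##

V in D# minor has root A#; the chord is A#-C##-E#-G#.
The figure 65 means first inversion — the third is in the bass.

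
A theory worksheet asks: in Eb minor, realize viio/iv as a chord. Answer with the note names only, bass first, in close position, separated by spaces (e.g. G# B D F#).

viio/iv is a secondary leading-tone chord. The target iv is Ab in Eb minor; the applied chord is rooted a semitone below, on G.
Building a diminished triad on G gives G-Bb-Db.

G Bb Db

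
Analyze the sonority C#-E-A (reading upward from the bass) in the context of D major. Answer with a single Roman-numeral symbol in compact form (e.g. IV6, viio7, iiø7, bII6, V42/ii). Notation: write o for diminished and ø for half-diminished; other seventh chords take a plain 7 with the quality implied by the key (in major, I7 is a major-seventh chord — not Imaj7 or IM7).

V6

The pitches A-C#-E form a major triad rooted on A.
In D major, A is the dominant; the diatonic major triad there is V.
With C# in the bass the chord is in first inversion, so the figured bass is 6.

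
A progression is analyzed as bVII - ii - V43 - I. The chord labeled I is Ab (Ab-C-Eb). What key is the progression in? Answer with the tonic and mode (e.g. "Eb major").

Ab major

The anchor chord is a major triad on Ab, labeled I.
If Ab is scale degree 1 and the mode makes that degree carry a major triad, the tonic is Ab and the mode is major.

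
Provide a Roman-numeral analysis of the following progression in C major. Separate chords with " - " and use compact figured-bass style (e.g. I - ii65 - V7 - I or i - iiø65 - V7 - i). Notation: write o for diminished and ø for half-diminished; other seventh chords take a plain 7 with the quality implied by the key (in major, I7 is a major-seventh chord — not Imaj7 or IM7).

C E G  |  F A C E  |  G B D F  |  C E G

C-E-G has root C, degree 1 in C major, so I.
F-A-C-E: root F is the subdominant; major seventh chord there is IV7.
G-B-D-F: dominant seventh chord on G = scale degree 5 → V7.
C-E-G has root C, degree 1 in C major, so I.

I - IV7 - V7 - I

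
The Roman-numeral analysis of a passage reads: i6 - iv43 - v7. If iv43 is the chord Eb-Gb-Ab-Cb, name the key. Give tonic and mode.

Eb minor

The anchor chord is a minor seventh chord on Ab, labeled iv43.
iv43 on Ab implies Ab is the subdominant; that puts the tonic at Eb, and the lowercase numeral fits minor mode.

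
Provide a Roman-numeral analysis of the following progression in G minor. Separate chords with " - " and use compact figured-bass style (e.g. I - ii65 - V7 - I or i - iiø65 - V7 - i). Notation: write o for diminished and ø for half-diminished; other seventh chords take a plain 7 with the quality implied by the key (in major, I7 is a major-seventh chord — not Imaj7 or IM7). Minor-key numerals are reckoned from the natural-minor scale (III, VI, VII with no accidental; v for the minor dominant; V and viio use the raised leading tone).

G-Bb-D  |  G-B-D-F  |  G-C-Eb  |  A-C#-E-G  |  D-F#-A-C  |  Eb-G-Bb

i - V7/iv - iv64 - V7/V - V7 - VI

G-Bb-D: minor triad on G = scale degree 1 → i.
G-B-D-F: a dominant seventh chord on G, the applied dominant of iv → V7/iv.
G-C-Eb: minor triad on C = scale degree 4 → iv64.
A-C#-E-G: a dominant seventh chord on A, the applied dominant of V → V7/V.
D-F#-A-C: dominant seventh chord on D = scale degree 5 → V7.
Eb-G-Bb: major triad on Eb = scale degree 6 → VI.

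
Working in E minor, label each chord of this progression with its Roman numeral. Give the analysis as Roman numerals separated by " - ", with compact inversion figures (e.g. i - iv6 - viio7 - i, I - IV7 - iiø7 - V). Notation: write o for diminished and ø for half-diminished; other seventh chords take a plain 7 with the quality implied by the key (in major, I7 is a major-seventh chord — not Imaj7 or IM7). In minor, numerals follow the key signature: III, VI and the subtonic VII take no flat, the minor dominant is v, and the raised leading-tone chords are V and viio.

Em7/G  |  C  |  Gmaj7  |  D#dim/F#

i65 - VI - III7 - viio6

Em7/G has root E, degree 1 in E minor, so i65.
C: major triad on C = scale degree 6 → VI.
Gmaj7 has root G, degree 3 in E minor, so III7.
D#dim/F#: diminished triad on D# = scale degree 7 → viio6.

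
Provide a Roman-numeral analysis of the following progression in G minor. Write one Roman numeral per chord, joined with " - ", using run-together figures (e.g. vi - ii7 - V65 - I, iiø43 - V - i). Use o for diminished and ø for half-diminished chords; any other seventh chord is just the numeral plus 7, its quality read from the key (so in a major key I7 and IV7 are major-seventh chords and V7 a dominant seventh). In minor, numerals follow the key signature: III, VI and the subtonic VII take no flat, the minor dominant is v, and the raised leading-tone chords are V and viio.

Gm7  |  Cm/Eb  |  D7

Gm7: minor seventh chord on G = scale degree 1 → i7.
Cm/Eb: minor triad on C = scale degree 4 → iv6.
D7 has root D, degree 5 in G minor, so V7.

i7 - iv6 - V7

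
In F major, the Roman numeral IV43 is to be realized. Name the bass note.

F

IV in F major has root Bb; the chord is Bb-D-F-A.
The figure 43 means second inversion — the fifth is in the bass.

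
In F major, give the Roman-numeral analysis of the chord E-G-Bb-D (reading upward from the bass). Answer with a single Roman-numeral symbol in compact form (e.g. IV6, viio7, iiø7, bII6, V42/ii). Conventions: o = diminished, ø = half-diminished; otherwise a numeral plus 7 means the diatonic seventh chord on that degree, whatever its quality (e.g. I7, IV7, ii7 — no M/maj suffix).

Stacked in thirds the chord is E-G-Bb-D: a half-diminished seventh chord on E.
E is scale degree 7 in F major, and a half-diminished seventh chord on that degree is written viiø7.

viiø7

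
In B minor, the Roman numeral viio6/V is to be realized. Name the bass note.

G#

The applied chord viio6/V is rooted on E#: E#-G#-B.
The figure 6 means first inversion — the third is in the bass.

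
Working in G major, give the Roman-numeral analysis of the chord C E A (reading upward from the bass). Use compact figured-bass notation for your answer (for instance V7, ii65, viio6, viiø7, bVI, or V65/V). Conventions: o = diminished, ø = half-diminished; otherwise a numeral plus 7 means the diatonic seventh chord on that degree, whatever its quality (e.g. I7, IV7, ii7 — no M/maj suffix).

ii6

Stacked in thirds the chord is A-C-E: a minor triad on A.
In G major, A is the supertonic; the diatonic minor triad there is ii.
With C in the bass the chord is in first inversion, so the figured bass is 6.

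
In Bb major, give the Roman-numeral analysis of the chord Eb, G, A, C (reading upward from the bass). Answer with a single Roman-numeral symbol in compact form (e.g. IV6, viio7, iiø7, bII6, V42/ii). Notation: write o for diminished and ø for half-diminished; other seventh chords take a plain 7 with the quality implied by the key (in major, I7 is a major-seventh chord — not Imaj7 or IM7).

Stacked in thirds the chord is A-C-Eb-G: a half-diminished seventh chord on A.
A is scale degree 7 in Bb major, and a half-diminished seventh chord on that degree is written viiø7.
With Eb in the bass the chord is in second inversion, so the figured bass is 43.

viiø43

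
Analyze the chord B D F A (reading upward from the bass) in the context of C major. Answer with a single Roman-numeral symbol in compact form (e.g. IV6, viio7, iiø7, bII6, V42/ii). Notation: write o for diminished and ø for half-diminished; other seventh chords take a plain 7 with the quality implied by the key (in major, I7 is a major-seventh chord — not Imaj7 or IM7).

viiø7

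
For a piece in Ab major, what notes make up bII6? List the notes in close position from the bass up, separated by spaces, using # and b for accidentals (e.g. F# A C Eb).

Scale degree 2 in Ab major is Bb; lowering it a half step gives Bbb. bII6 is the Neapolitan sixth — a major triad on the lowered second degree, here in its customary first inversion.
So the chord is Bbb-Db-Fb, a major triad.
With the 6 figure the chord is in first inversion; from the bass Db upward in close position it reads Db-Fb-Bbb.

Db Fb Bbb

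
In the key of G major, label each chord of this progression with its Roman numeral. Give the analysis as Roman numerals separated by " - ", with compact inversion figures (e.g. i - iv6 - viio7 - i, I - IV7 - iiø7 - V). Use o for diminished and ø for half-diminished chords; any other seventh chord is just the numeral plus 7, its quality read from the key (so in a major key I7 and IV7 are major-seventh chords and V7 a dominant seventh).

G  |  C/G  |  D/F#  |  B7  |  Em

I - IV64 - V6 - V7/vi - vi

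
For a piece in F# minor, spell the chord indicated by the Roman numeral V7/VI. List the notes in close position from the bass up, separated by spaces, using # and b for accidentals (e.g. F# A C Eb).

A C# E G

The slash means an applied dominant: we want the dominant of VI. In F# minor, VI is D major, and its dominant is built on A.
Building a dominant seventh chord on A gives A-C#-E-G.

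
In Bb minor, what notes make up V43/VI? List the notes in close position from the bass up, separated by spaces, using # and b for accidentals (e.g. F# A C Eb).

The slash means an applied dominant: we want the dominant of VI. In Bb minor, VI is Gb major, and its dominant is built on Db.
Building a dominant seventh chord on Db gives Db-F-Ab-Cb.
With the 43 figure the chord is in second inversion; from the bass Ab upward in close position it reads Ab-Cb-Db-F.

Ab Cb Db F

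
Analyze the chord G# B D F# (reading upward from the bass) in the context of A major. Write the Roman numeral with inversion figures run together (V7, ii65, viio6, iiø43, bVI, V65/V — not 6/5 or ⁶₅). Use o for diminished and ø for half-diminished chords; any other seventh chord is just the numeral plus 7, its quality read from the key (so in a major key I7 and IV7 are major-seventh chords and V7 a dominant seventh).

viiø7

Stacked in thirds the chord is G#-B-D-F#: a half-diminished seventh chord on G#.
G# is scale degree 7 in A major, and a half-diminished seventh chord on that degree is written viiø7.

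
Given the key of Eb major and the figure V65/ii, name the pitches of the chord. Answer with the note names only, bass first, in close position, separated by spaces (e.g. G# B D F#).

E G Bb C

V65/ii is a secondary dominant — the dominant seventh of ii. ii in Eb major is F, so the applied chord's root is C, a perfect fifth above.
Building a dominant seventh chord on C gives C-E-G-Bb.
With the 65 figure the chord is in first inversion; from the bass E upward in close position it reads E-G-Bb-C.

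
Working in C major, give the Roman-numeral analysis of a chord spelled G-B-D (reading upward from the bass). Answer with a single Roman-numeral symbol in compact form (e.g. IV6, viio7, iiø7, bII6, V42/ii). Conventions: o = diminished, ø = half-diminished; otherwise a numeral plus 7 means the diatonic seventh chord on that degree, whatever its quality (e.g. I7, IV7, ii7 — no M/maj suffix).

V

The pitches G-B-D form a major triad rooted on G.
In C major, G is the dominant; the diatonic major triad there is V.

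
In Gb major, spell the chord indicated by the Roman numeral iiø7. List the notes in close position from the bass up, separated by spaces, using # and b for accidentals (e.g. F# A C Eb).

Ab Cb Ebb Gb

Scale degree 2 in Gb major is Ab; here the chord built on it is altered to a half-diminished seventh chord. iiø7 is the half-diminished supertonic seventh, borrowed from the parallel minor.
So the chord is Ab-Cb-Ebb-Gb, a half-diminished seventh chord.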